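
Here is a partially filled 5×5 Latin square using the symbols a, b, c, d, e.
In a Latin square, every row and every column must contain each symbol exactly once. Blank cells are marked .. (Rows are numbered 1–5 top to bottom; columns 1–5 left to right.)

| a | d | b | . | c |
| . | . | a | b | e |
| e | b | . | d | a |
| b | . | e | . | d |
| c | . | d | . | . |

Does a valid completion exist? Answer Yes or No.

Yes

No row or column among the givens repeats a symbol, and propagating forced cells runs into no contradiction.
One valid completion exists (for instance, a d b e c / d c a b e / e b c d a / b a e c d / c e d a b).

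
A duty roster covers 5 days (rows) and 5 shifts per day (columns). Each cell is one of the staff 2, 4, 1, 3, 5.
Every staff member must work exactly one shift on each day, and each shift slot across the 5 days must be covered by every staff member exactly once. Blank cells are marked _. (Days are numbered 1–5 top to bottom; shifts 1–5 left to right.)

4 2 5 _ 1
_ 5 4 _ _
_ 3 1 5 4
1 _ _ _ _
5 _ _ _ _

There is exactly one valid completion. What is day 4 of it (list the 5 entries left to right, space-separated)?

1 4 3 2 5

Day 4, shift 2: day 4 has {1} and shift 2 has {2, 3, 5}, leaving only 4.
Day 1, shift 4: day 1 has {2, 4, 1, 5} and shift 4 has {5}, leaving only 3.
Day 4, shift 4: day 4 has {4, 1} and shift 4 has {3, 5}, leaving only 2.
Day 4, shift 3: day 4 has {2, 4, 1} and shift 3 has {4, 1, 5}, leaving only 3.
Day 4, shift 5: day 4 has {2, 4, 1, 3} and shift 5 has {4, 1}, leaving only 5.
So day 4 reads: 1 4 3 2 5.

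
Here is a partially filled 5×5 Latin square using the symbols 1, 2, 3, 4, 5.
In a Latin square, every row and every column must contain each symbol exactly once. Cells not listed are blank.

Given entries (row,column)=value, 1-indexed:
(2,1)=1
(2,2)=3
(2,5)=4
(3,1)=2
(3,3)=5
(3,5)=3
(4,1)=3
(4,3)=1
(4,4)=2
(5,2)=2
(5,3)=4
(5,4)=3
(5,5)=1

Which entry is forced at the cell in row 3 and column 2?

1

Row 2, column 3: row 2 has {1, 3, 4} and column 3 has {1, 4, 5}, leaving only 2.
Row 1, column 3: row 1 has {} and column 3 has {1, 2, 4, 5}, leaving only 3.
Row 2, column 4: row 2 has {1, 2, 3, 4} and column 4 has {2, 3}, leaving only 5.
Row 4, column 5: row 4 has {1, 2, 3} and column 5 has {1, 3, 4}, leaving only 5.
Row 1, column 5: row 1 has {3} and column 5 has {1, 3, 4, 5}, leaving only 2.
Row 4, column 2: row 4 has {1, 2, 3, 5} and column 2 has {2, 3}, leaving only 4.
Row 3 already has {2, 3, 5} and column 2 already has {2, 3, 4}, so row 3, column 2 must be 1.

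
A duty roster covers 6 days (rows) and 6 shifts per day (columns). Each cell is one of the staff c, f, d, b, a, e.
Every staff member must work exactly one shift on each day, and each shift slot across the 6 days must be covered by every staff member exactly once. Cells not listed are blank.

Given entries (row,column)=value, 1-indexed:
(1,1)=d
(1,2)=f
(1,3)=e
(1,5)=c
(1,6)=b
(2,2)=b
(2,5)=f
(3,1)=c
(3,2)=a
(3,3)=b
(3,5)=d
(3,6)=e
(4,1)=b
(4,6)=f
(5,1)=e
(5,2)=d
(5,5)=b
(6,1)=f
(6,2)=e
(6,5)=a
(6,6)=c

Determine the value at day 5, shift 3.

Day 1, shift 4: day 1 has {c, f, d, b, e} and shift 4 has {}, leaving only a.
Day 2, shift 1: day 2 has {f, b} and shift 1 has {c, f, d, b, e}, leaving only a.
Day 2, shift 6: day 2 has {f, b, a} and shift 6 has {c, f, b, e}, leaving only d.
Day 2, shift 3: day 2 has {f, d, b, a} and shift 3 has {b, e}, leaving only c.
Day 2, shift 4: day 2 has {c, f, d, b, a} and shift 4 has {a}, leaving only e.
Day 3, shift 4: day 3 has {c, d, b, a, e} and shift 4 has {a, e}, leaving only f.
Day 4, shift 2: day 4 has {f, b} and shift 2 has {f, d, b, a, e}, leaving only c.
Day 4, shift 4: day 4 has {c, f, b} and shift 4 has {f, a, e}, leaving only d.
Day 4, shift 3: day 4 has {c, f, d, b} and shift 3 has {c, b, e}, leaving only a.
Day 5 already has {d, b, e} and shift 3 already has {c, b, a, e}, so day 5, shift 3 must be f.

f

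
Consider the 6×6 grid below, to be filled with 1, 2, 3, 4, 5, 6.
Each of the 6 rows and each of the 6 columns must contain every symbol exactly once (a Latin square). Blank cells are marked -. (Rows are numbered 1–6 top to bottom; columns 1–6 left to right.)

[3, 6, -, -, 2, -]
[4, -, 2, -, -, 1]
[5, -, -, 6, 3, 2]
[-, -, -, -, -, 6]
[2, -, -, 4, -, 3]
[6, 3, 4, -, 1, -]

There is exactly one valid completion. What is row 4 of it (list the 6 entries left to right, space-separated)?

Row 4, column 1: row 4 has {6} and column 1 has {2, 3, 4, 5, 6}, leaving only 1.
Row 2, column 2: row 2 has {1, 2, 4} and column 2 has {3, 6}, leaving only 5.
Row 2, column 4: row 2 has {1, 2, 4, 5} and column 4 has {4, 6}, leaving only 3.
Row 2, column 5: row 2 has {1, 2, 3, 4, 5} and column 5 has {1, 2, 3}, leaving only 6.
Row 3, column 3: row 3 has {2, 3, 5, 6} and column 3 has {2, 4}, leaving only 1.
Row 1, column 3: row 1 has {2, 3, 6} and column 3 has {1, 2, 4}, leaving only 5.
Row 4, column 3: row 4 has {1, 6} and column 3 has {1, 2, 4, 5}, leaving only 3.
Row 1, column 4: row 1 has {2, 3, 5, 6} and column 4 has {3, 4, 6}, leaving only 1.
Row 1, column 6: row 1 has {1, 2, 3, 5, 6} and column 6 has {1, 2, 3, 6}, leaving only 4.
Row 3, column 2: row 3 has {1, 2, 3, 5, 6} and column 2 has {3, 5, 6}, leaving only 4.
Row 4, column 2: row 4 has {1, 3, 6} and column 2 has {3, 4, 5, 6}, leaving only 2.
Row 4, column 4: row 4 has {1, 2, 3, 6} and column 4 has {1, 3, 4, 6}, leaving only 5.
Row 4, column 5: row 4 has {1, 2, 3, 5, 6} and column 5 has {1, 2, 3, 6}, leaving only 4.
So row 4 reads: 1 2 3 5 4 6.

1 2 3 5 4 6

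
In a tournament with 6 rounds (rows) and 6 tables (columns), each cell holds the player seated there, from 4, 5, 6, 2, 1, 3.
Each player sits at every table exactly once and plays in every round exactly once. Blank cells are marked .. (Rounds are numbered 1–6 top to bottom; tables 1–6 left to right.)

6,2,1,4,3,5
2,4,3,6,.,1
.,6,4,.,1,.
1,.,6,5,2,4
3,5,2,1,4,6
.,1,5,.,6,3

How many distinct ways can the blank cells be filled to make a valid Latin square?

1

Round 2, table 5: eliminating its round and table leaves {5}.
Round 3, table 1: eliminating its round and table leaves {5}.
Round 3, table 4: eliminating its round and table leaves {2, 3}.
Round 3, table 6: eliminating its round and table leaves {2}.
Round 4, table 2: eliminating its round and table leaves {3}.
Round 6, table 1: eliminating its round and table leaves {4}.
Round 6, table 4: eliminating its round and table leaves {2}.
Only one assignment across all blanks avoids any round or table repeat, giving 1 completion.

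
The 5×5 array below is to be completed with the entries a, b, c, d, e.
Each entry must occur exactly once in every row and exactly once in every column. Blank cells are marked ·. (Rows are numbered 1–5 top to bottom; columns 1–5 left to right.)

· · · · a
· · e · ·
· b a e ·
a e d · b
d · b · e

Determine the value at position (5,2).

c

Row 1, column 3: row 1 has {a} and column 3 has {a, b, d, e}, leaving only c.
Row 1, column 2: row 1 has {a, c} and column 2 has {b, e}, leaving only d.
Row 1, column 4: row 1 has {a, c, d} and column 4 has {e}, leaving only b.
Row 1, column 1: row 1 has {a, b, c, d} and column 1 has {a, d}, leaving only e.
Row 3, column 1: row 3 has {a, b, e} and column 1 has {a, d, e}, leaving only c.
Row 2, column 1: row 2 has {e} and column 1 has {a, c, d, e}, leaving only b.
Row 3, column 5: row 3 has {a, b, c, e} and column 5 has {a, b, e}, leaving only d.
Row 2, column 5: row 2 has {b, e} and column 5 has {a, b, d, e}, leaving only c.
Row 2, column 2: row 2 has {b, c, e} and column 2 has {b, d, e}, leaving only a.
Row 5 already has {b, d, e} and column 2 already has {a, b, d, e}, so row 5, column 2 must be c.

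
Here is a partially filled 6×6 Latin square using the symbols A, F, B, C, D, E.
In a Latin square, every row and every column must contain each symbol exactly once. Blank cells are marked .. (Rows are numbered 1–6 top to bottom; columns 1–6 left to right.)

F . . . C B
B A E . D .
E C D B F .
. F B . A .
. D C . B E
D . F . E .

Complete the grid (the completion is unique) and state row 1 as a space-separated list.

F E A D C B

Row 1, column 2: row 1 has {F, B, C} and column 2 has {A, F, C, D}, leaving only E.
Row 1, column 3: row 1 has {F, B, C, E} and column 3 has {F, B, C, D, E}, leaving only A.
Row 1, column 4: row 1 has {A, F, B, C, E} and column 4 has {B}, leaving only D.
So row 1 reads: F E A D C B.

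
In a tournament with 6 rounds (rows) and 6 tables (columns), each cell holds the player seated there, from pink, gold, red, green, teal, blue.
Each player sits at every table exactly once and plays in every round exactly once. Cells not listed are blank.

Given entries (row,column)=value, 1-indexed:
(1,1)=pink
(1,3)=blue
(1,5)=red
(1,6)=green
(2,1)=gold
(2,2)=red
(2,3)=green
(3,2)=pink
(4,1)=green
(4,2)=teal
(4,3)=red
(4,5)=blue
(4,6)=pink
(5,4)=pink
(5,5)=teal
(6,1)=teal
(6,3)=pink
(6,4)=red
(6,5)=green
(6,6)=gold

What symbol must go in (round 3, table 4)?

green

Round 1, table 2: round 1 has {pink, red, green, blue} and table 2 has {pink, red, teal}, leaving only gold.
Round 1, table 4: round 1 has {pink, gold, red, green, blue} and table 4 has {pink, red}, leaving only teal.
Round 2, table 4: round 2 has {gold, red, green} and table 4 has {pink, red, teal}, leaving only blue.
Round 2, table 5: round 2 has {gold, red, green, blue} and table 5 has {red, green, teal, blue}, leaving only pink.
Round 2, table 6: round 2 has {pink, gold, red, green, blue} and table 6 has {pink, gold, green}, leaving only teal.
Round 3, table 5: round 3 has {pink} and table 5 has {pink, red, green, teal, blue}, leaving only gold.
Round 3 already has {pink, gold} and table 4 already has {pink, red, teal, blue}, so round 3, table 4 must be green.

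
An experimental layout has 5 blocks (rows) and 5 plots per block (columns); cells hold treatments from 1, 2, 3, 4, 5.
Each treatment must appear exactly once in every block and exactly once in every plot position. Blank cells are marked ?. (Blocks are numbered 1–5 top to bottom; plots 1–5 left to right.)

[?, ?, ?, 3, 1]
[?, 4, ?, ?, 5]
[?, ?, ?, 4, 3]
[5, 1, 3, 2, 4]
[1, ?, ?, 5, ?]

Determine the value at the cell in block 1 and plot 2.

Block 2, plot 4: block 2 has {4, 5} and plot 4 has {2, 3, 4, 5}, leaving only 1.
Block 2, plot 3: block 2 has {1, 4, 5} and plot 3 has {3}, leaving only 2.
Block 2, plot 1: block 2 has {1, 2, 4, 5} and plot 1 has {1, 5}, leaving only 3.
Block 3, plot 1: block 3 has {3, 4} and plot 1 has {1, 3, 5}, leaving only 2.
Block 1, plot 1: block 1 has {1, 3} and plot 1 has {1, 2, 3, 5}, leaving only 4.
Block 1, plot 3: block 1 has {1, 3, 4} and plot 3 has {2, 3}, leaving only 5.
Block 1 already has {1, 3, 4, 5} and plot 2 already has {1, 4}, so block 1, plot 2 must be 2.

2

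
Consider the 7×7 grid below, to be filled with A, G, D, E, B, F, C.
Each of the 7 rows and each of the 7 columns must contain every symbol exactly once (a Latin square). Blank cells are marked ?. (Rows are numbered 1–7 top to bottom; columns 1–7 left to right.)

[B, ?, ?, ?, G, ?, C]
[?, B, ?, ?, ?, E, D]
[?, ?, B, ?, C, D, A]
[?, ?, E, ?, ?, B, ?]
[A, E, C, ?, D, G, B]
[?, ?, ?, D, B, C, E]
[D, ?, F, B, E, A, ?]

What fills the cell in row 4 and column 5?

Row 1, column 6: row 1 has {G, B, C} and column 6 has {A, G, D, E, B, C}, leaving only F.
Row 5, column 4: row 5 has {A, G, D, E, B, C} and column 4 has {D, B}, leaving only F.
Row 7, column 7: row 7 has {A, D, E, B, F} and column 7 has {A, D, E, B, C}, leaving only G.
Row 4, column 7: row 4 has {E, B} and column 7 has {A, G, D, E, B, C}, leaving only F.
Row 4 already has {E, B, F} and column 5 already has {G, D, E, B, C}, so row 4, column 5 must be A.

A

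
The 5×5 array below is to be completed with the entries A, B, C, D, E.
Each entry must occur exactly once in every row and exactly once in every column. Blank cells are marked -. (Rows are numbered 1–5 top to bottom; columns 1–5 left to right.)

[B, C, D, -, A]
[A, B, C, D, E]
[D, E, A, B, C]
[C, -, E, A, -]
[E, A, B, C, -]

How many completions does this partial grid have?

1

Row 1, column 4: eliminating its row and column leaves {E}.
Row 4, column 2: eliminating its row and column leaves {D}.
Row 4, column 5: eliminating its row and column leaves {B, D}.
Row 5, column 5: eliminating its row and column leaves {D}.
Only one assignment across all blanks avoids any row or column repeat, giving 1 completion.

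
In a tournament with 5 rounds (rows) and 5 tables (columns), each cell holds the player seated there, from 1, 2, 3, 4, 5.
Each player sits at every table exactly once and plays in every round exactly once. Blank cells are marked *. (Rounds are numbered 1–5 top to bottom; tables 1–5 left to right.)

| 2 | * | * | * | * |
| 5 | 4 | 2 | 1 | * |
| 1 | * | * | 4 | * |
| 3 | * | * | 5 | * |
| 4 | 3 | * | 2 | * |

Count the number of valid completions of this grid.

3

Round 1, table 2: eliminating its round and table leaves {1, 5}.
Round 1, table 3: eliminating its round and table leaves {1, 3, 4, 5}.
Round 1, table 4: eliminating its round and table leaves {3}.
Round 1, table 5: eliminating its round and table leaves {1, 3, 4, 5}.
Round 2, table 5: eliminating its round and table leaves {3}.
Round 3, table 2: eliminating its round and table leaves {2, 5}.
Round 3, table 3: eliminating its round and table leaves {3, 5}.
Round 3, table 5: eliminating its round and table leaves {2, 3, 5}.
Round 4, table 2: eliminating its round and table leaves {1, 2}.
Round 4, table 3: eliminating its round and table leaves {1, 4}.
Round 4, table 5: eliminating its round and table leaves {1, 2, 4}.
Round 5, table 3: eliminating its round and table leaves {1, 5}.
Round 5, table 5: eliminating its round and table leaves {1, 5}.
Enumerating the assignments across these blanks that avoid any round or table repeat gives 3 completions.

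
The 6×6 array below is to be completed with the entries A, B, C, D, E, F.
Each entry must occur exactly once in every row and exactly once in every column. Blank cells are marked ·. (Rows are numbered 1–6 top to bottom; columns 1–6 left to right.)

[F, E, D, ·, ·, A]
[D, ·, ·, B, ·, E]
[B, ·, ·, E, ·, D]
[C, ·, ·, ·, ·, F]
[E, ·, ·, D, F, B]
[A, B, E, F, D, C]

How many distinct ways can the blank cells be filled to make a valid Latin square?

4

Row 1, column 4: eliminating its row and column leaves {C}.
Row 1, column 5: eliminating its row and column leaves {B, C}.
Row 2, column 2: eliminating its row and column leaves {A, C, F}.
Row 2, column 3: eliminating its row and column leaves {A, C, F}.
Row 2, column 5: eliminating its row and column leaves {A, C}.
Row 3, column 2: eliminating its row and column leaves {A, C, F}.
Row 3, column 3: eliminating its row and column leaves {A, C, F}.
Row 3, column 5: eliminating its row and column leaves {A, C}.
Row 4, column 2: eliminating its row and column leaves {A, D}.
Row 4, column 3: eliminating its row and column leaves {A, B}.
Row 4, column 4: eliminating its row and column leaves {A}.
Row 4, column 5: eliminating its row and column leaves {A, B, E}.
Row 5, column 2: eliminating its row and column leaves {A, C}.
Row 5, column 3: eliminating its row and column leaves {A, C}.
Enumerating the assignments across these blanks that avoid any row or column repeat gives 4 completions.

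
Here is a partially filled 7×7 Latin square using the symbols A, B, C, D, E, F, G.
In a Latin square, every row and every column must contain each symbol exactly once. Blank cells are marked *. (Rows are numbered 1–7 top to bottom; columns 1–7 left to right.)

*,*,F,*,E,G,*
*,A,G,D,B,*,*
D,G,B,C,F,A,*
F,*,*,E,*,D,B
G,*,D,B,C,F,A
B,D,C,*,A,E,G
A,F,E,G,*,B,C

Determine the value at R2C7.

Row 1, column 1: row 1 has {E, F, G} and column 1 has {A, B, D, F, G}, leaving only C.
Row 1, column 2: row 1 has {C, E, F, G} and column 2 has {A, D, F, G}, leaving only B.
Row 1, column 4: row 1 has {B, C, E, F, G} and column 4 has {B, C, D, E, G}, leaving only A.
Row 1, column 7: row 1 has {A, B, C, E, F, G} and column 7 has {A, B, C, G}, leaving only D.
Row 2, column 1: row 2 has {A, B, D, G} and column 1 has {A, B, C, D, F, G}, leaving only E.
Row 2 already has {A, B, D, E, G} and column 7 already has {A, B, C, D, G}, so row 2, column 7 must be F.

F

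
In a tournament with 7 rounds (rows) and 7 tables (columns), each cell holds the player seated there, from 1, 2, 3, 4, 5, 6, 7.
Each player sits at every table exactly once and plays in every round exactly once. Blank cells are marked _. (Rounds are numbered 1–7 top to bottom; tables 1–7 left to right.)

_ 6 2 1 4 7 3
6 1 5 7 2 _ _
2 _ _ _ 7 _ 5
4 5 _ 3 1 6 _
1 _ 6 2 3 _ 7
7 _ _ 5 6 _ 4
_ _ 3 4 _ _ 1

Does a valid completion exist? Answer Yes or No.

No

Round 2, table 7: round 2 together with table 7 already contain {1, 2, 3, 4, 5, 6, 7} — every symbol — so nothing can go there. The grid has no valid completion.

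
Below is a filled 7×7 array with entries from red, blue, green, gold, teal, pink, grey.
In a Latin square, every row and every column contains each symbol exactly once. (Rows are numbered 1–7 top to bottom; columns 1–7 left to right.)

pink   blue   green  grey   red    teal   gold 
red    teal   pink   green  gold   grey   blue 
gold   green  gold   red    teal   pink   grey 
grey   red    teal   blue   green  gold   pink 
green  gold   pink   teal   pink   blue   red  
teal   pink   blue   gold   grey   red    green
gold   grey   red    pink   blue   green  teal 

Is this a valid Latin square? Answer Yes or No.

No

Row 3 contains gold twice (at columns 1 and 3); row 5 is also not a permutation.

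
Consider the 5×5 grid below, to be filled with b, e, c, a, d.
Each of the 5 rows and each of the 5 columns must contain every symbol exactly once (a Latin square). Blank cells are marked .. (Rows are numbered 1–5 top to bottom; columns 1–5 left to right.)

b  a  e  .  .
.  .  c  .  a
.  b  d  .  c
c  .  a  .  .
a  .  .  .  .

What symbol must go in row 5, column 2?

Row 1, column 5: row 1 has {b, e, a} and column 5 has {c, a}, leaving only d.
Row 1, column 4: row 1 has {b, e, a, d} and column 4 has {}, leaving only c.
Row 3, column 1: row 3 has {b, c, d} and column 1 has {b, c, a}, leaving only e.
Row 2, column 1: row 2 has {c, a} and column 1 has {b, e, c, a}, leaving only d.
Row 2, column 2: row 2 has {c, a, d} and column 2 has {b, a}, leaving only e.
Row 2, column 4: row 2 has {e, c, a, d} and column 4 has {c}, leaving only b.
Row 3, column 4: row 3 has {b, e, c, d} and column 4 has {b, c}, leaving only a.
Row 4, column 2: row 4 has {c, a} and column 2 has {b, e, a}, leaving only d.
Row 5 already has {a} and column 2 already has {b, e, a, d}, so row 5, column 2 must be c.

c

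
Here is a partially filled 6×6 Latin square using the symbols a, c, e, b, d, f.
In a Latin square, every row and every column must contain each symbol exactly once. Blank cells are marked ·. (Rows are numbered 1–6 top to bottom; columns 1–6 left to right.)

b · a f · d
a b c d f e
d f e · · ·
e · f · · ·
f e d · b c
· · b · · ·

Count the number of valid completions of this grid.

Row 1, column 2: eliminating its row and column leaves {c}.
Row 1, column 5: eliminating its row and column leaves {c, e}.
Row 3, column 4: eliminating its row and column leaves {a, c, b}.
Row 3, column 5: eliminating its row and column leaves {a, c}.
Row 3, column 6: eliminating its row and column leaves {a, b}.
Row 4, column 2: eliminating its row and column leaves {a, c, d}.
Row 4, column 4: eliminating its row and column leaves {a, c, b}.
Row 4, column 5: eliminating its row and column leaves {a, c, d}.
Row 4, column 6: eliminating its row and column leaves {a, b}.
Row 5, column 4: eliminating its row and column leaves {a}.
Row 6, column 1: eliminating its row and column leaves {c}.
Row 6, column 2: eliminating its row and column leaves {a, c, d}.
Row 6, column 4: eliminating its row and column leaves {a, c, e}.
Row 6, column 5: eliminating its row and column leaves {a, c, e, d}.
Row 6, column 6: eliminating its row and column leaves {a, f}.
Enumerating the assignments across these blanks that avoid any row or column repeat gives 3 completions.

3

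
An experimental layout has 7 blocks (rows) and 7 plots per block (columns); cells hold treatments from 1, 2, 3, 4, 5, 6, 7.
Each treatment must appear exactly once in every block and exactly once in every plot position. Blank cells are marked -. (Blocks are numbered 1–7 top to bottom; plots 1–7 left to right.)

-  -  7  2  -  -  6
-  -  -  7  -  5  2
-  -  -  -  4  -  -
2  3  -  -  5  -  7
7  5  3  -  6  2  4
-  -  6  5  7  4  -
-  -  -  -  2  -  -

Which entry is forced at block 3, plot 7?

5

Block 5, plot 4: block 5 has {2, 3, 4, 5, 6, 7} and plot 4 has {2, 5, 7}, leaving only 1.
Block 3, plot 7 is narrowed to {1, 3, 5}.
If it were 1, propagating the remaining blanks reaches a contradiction.
If it were 3, then block 7, plot 7 would be left with no valid symbol.
So block 3, plot 7 must be 5.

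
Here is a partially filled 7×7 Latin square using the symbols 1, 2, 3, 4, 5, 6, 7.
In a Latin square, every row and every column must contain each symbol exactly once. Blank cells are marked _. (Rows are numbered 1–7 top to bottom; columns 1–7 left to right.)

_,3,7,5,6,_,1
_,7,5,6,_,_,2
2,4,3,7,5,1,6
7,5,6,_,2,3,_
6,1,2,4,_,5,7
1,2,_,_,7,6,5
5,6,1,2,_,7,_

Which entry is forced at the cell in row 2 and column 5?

1

Row 1, column 1: row 1 has {1, 3, 5, 6, 7} and column 1 has {1, 2, 5, 6, 7}, leaving only 4.
Row 1, column 6: row 1 has {1, 3, 4, 5, 6, 7} and column 6 has {1, 3, 5, 6, 7}, leaving only 2.
Row 2, column 1: row 2 has {2, 5, 6, 7} and column 1 has {1, 2, 4, 5, 6, 7}, leaving only 3.
Row 2, column 6: row 2 has {2, 3, 5, 6, 7} and column 6 has {1, 2, 3, 5, 6, 7}, leaving only 4.
Row 2 already has {2, 3, 4, 5, 6, 7} and column 5 already has {2, 5, 6, 7}, so row 2, column 5 must be 1.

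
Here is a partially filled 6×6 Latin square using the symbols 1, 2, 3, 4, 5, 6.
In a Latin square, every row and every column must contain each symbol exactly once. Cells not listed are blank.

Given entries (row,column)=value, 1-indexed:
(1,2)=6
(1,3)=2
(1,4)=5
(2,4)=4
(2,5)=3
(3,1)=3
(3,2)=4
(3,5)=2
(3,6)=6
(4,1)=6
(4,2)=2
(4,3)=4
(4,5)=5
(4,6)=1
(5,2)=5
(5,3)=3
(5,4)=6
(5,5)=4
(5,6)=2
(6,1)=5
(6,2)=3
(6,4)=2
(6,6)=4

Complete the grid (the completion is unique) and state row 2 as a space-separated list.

Row 2, column 2: row 2 has {3, 4} and column 2 has {2, 3, 4, 5, 6}, leaving only 1.
Row 2, column 1: row 2 has {1, 3, 4} and column 1 has {3, 5, 6}, leaving only 2.
Row 2, column 6: row 2 has {1, 2, 3, 4} and column 6 has {1, 2, 4, 6}, leaving only 5.
Row 2, column 3: row 2 has {1, 2, 3, 4, 5} and column 3 has {2, 3, 4}, leaving only 6.
So row 2 reads: 2 1 6 4 3 5.

2 1 6 4 3 5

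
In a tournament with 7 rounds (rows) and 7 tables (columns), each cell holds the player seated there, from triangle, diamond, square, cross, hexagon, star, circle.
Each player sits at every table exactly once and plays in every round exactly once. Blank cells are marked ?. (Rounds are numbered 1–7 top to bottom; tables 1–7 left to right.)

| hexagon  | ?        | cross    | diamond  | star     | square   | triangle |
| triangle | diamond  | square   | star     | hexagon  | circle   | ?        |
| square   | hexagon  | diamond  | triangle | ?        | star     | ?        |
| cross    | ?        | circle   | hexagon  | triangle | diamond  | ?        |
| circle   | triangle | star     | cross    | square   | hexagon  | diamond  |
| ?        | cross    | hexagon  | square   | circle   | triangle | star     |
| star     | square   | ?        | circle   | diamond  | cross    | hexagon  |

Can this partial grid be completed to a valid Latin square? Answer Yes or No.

No round or table among the givens repeats a symbol, and propagating forced cells runs into no contradiction.
One valid completion exists (for instance, hexagon circle cross diamond star square triangle / triangle diamond square star hexagon circle cross / square hexagon diamond triangle cross star circle / cross star circle hexagon triangle diamond square / circle triangle star cross square hexagon diamond / diamond cross hexagon square circle triangle star / star square triangle circle diamond cross hexagon).

Yes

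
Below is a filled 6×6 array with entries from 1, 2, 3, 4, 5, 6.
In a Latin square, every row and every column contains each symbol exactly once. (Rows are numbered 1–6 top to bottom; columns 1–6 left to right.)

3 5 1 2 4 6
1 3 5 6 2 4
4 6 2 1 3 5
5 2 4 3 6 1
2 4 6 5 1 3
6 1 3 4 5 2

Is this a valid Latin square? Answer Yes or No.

Each row is a permutation of the 6 symbols, and so is each column.

Yes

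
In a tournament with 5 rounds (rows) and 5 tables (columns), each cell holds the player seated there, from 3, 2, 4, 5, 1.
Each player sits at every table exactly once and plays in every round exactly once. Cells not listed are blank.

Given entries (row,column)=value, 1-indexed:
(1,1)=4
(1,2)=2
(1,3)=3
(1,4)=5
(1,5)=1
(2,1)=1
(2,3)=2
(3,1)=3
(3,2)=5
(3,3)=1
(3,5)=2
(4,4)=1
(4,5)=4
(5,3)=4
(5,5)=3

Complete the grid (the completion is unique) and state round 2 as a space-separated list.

1 4 2 3 5

Round 2, table 5: round 2 has {2, 1} and table 5 has {3, 2, 4, 1}, leaving only 5.
Round 3, table 4: round 3 has {3, 2, 5, 1} and table 4 has {5, 1}, leaving only 4.
Round 2, table 4: round 2 has {2, 5, 1} and table 4 has {4, 5, 1}, leaving only 3.
Round 2, table 2: round 2 has {3, 2, 5, 1} and table 2 has {2, 5}, leaving only 4.
So round 2 reads: 1 4 2 3 5.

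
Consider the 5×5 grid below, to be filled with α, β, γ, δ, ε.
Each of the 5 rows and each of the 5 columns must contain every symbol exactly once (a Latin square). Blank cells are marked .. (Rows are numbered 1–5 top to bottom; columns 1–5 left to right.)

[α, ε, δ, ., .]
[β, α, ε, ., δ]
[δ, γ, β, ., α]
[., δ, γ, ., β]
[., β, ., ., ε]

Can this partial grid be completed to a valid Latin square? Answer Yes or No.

Yes

No row or column among the givens repeats a symbol, and propagating forced cells runs into no contradiction.
One valid completion exists (for instance, α ε δ β γ / β α ε γ δ / δ γ β ε α / ε δ γ α β / γ β α δ ε).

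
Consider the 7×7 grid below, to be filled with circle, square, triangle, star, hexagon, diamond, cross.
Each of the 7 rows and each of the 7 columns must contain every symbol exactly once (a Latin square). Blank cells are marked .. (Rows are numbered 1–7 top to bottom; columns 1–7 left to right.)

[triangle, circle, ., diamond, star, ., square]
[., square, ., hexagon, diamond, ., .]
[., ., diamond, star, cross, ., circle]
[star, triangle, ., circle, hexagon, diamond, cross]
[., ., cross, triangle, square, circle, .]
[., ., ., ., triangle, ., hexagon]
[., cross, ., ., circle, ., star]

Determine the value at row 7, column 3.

Row 1, column 3: row 1 has {circle, square, triangle, star, diamond} and column 3 has {diamond, cross}, leaving only hexagon.
Row 1, column 6: row 1 has {circle, square, triangle, star, hexagon, diamond} and column 6 has {circle, diamond}, leaving only cross.
Row 2, column 7: row 2 has {square, hexagon, diamond} and column 7 has {circle, square, star, hexagon, cross}, leaving only triangle.
Row 2, column 6: row 2 has {square, triangle, hexagon, diamond} and column 6 has {circle, diamond, cross}, leaving only star.
Row 2, column 3: row 2 has {square, triangle, star, hexagon, diamond} and column 3 has {hexagon, diamond, cross}, leaving only circle.
Row 2, column 1: row 2 has {circle, square, triangle, star, hexagon, diamond} and column 1 has {triangle, star}, leaving only cross.
Row 3, column 2: row 3 has {circle, star, diamond, cross} and column 2 has {circle, square, triangle, cross}, leaving only hexagon.
Row 3, column 1: row 3 has {circle, star, hexagon, diamond, cross} and column 1 has {triangle, star, cross}, leaving only square.
Row 3, column 6: row 3 has {circle, square, star, hexagon, diamond, cross} and column 6 has {circle, star, diamond, cross}, leaving only triangle.
Row 4, column 3: row 4 has {circle, triangle, star, hexagon, diamond, cross} and column 3 has {circle, hexagon, diamond, cross}, leaving only square.
Row 7 already has {circle, star, cross} and column 3 already has {circle, square, hexagon, diamond, cross}, so row 7, column 3 must be triangle.

triangle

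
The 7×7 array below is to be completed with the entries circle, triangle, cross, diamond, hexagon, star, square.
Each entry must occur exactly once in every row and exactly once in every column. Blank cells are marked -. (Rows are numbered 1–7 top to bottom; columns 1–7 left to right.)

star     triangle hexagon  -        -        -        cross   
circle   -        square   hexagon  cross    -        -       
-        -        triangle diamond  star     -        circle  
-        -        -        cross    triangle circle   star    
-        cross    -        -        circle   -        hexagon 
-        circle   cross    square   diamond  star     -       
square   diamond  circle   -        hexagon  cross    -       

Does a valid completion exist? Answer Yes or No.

Row 1, column 4: row 1 has {triangle, cross, hexagon, star} and column 4 has {cross, diamond, hexagon, square}, so it must be circle.
Row 1, column 5: row 1 has {circle, triangle, cross, hexagon, star} and column 5 has {circle, triangle, cross, diamond, hexagon, star}, so it must be square.
Row 1, column 6: row 1 has {circle, triangle, cross, hexagon, star, square} and column 6 has {circle, cross, star}, so it must be diamond.
Row 2, column 2: row 2 has {circle, cross, hexagon, square} and column 2 has {circle, triangle, cross, diamond}, so it must be star.
Row 2, column 6: row 2 has {circle, cross, hexagon, star, square} and column 6 has {circle, cross, diamond, star}, so it must be triangle.
Row 2, column 7: row 2 has {circle, triangle, cross, hexagon, star, square} and column 7 has {circle, cross, hexagon, star}, so it must be diamond.
Row 4, column 3: row 4 has {circle, triangle, cross, star} and column 3 has {circle, triangle, cross, hexagon, square}, so it must be diamond.
Row 4, column 1: row 4 has {circle, triangle, cross, diamond, star} and column 1 has {circle, star, square}, so it must be hexagon.
Row 3, column 1: row 3 has {circle, triangle, diamond, star} and column 1 has {circle, hexagon, star, square}, so it must be cross.
Row 4, column 2: row 4 has {circle, triangle, cross, diamond, hexagon, star} and column 2 has {circle, triangle, cross, diamond, star}, so it must be square.
Row 3, column 2: row 3 has {circle, triangle, cross, diamond, star} and column 2 has {circle, triangle, cross, diamond, star, square}, so it must be hexagon.
Row 3, column 6: row 3 has {circle, triangle, cross, diamond, hexagon, star} and column 6 has {circle, triangle, cross, diamond, star}, so it must be square.
Now row 5, column 6: row 5 together with column 6 already contain {circle, triangle, cross, diamond, hexagon, star, square} — every symbol — so nothing can go there. The grid has no valid completion.

No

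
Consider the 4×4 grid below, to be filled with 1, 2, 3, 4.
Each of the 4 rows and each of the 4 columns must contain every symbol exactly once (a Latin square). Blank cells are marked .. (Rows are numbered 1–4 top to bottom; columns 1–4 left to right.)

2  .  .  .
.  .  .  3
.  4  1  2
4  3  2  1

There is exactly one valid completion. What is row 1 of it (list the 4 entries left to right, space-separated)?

Row 1, column 2: row 1 has {2} and column 2 has {3, 4}, leaving only 1.
Row 1, column 4: row 1 has {1, 2} and column 4 has {1, 2, 3}, leaving only 4.
Row 1, column 3: row 1 has {1, 2, 4} and column 3 has {1, 2}, leaving only 3.
So row 1 reads: 2 1 3 4.

2 1 3 4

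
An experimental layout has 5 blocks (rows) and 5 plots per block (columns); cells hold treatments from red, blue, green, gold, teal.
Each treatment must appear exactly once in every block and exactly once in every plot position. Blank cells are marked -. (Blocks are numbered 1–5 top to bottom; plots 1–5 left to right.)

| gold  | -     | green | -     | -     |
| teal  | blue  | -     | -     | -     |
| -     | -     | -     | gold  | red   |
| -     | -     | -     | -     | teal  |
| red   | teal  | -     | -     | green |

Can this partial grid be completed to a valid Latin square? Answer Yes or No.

Yes

No block or plot among the givens repeats a symbol, and propagating forced cells runs into no contradiction.
One valid completion exists (for instance, gold red green teal blue / teal blue red green gold / blue green teal gold red / green gold blue red teal / red teal gold blue green).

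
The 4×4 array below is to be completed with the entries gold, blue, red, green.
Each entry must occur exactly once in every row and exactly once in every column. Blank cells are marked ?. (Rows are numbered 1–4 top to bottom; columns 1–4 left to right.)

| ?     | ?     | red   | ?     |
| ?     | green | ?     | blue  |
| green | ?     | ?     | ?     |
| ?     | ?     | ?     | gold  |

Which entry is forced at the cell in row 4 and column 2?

Row 1, column 4: row 1 has {red} and column 4 has {gold, blue}, leaving only green.
Row 2, column 3: row 2 has {blue, green} and column 3 has {red}, leaving only gold.
Row 2, column 1: row 2 has {gold, blue, green} and column 1 has {green}, leaving only red.
Row 3, column 3: row 3 has {green} and column 3 has {gold, red}, leaving only blue.
Row 3, column 4: row 3 has {blue, green} and column 4 has {gold, blue, green}, leaving only red.
Row 3, column 2: row 3 has {blue, red, green} and column 2 has {green}, leaving only gold.
Row 1, column 2: row 1 has {red, green} and column 2 has {gold, green}, leaving only blue.
Row 4 already has {gold} and column 2 already has {gold, blue, green}, so row 4, column 2 must be red.

red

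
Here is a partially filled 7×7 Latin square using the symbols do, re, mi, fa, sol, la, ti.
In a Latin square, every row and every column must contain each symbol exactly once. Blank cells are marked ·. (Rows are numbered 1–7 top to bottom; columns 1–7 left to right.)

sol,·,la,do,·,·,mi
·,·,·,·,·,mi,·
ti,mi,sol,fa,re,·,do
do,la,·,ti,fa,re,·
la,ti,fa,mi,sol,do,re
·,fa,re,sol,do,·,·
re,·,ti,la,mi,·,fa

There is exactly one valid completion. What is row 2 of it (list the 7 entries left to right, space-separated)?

fa sol do re la mi ti

Row 2, column 1: row 2 has {mi} and column 1 has {do, re, sol, la, ti}, leaving only fa.
Row 2, column 3: row 2 has {mi, fa} and column 3 has {re, fa, sol, la, ti}, leaving only do.
Row 2, column 4: row 2 has {do, mi, fa} and column 4 has {do, mi, fa, sol, la, ti}, leaving only re.
Row 2, column 2: row 2 has {do, re, mi, fa} and column 2 has {mi, fa, la, ti}, leaving only sol.
Row 1, column 2: row 1 has {do, mi, sol, la} and column 2 has {mi, fa, sol, la, ti}, leaving only re.
Row 1, column 5: row 1 has {do, re, mi, sol, la} and column 5 has {do, re, mi, fa, sol}, leaving only ti.
Row 2, column 5: row 2 has {do, re, mi, fa, sol} and column 5 has {do, re, mi, fa, sol, ti}, leaving only la.
Row 2, column 7: row 2 has {do, re, mi, fa, sol, la} and column 7 has {do, re, mi, fa}, leaving only ti.
So row 2 reads: fa sol do re la mi ti.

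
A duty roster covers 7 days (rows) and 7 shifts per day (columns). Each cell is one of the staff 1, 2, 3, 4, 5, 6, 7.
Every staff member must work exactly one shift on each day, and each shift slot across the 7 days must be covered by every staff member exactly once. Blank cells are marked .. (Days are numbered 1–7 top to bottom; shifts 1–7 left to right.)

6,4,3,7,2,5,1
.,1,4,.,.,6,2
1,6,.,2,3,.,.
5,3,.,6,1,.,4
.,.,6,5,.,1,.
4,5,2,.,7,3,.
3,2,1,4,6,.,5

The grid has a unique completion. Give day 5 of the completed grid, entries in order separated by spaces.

2 7 6 5 4 1 3

Day 5, shift 2: day 5 has {1, 5, 6} and shift 2 has {1, 2, 3, 4, 5, 6}, leaving only 7.
Day 5, shift 1: day 5 has {1, 5, 6, 7} and shift 1 has {1, 3, 4, 5, 6}, leaving only 2.
Day 5, shift 5: day 5 has {1, 2, 5, 6, 7} and shift 5 has {1, 2, 3, 6, 7}, leaving only 4.
Day 5, shift 7: day 5 has {1, 2, 4, 5, 6, 7} and shift 7 has {1, 2, 4, 5}, leaving only 3.
So day 5 reads: 2 7 6 5 4 1 3.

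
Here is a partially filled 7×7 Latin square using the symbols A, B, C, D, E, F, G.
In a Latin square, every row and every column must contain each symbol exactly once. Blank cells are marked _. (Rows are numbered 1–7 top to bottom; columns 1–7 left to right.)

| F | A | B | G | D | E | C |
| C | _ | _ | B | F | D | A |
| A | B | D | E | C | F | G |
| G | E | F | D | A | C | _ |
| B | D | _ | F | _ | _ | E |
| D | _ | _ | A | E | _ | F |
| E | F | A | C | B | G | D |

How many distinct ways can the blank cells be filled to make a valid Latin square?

1

Row 2, column 2: eliminating its row and column leaves {G}.
Row 2, column 3: eliminating its row and column leaves {E, G}.
Row 4, column 7: eliminating its row and column leaves {B}.
Row 5, column 3: eliminating its row and column leaves {C, G}.
Row 5, column 5: eliminating its row and column leaves {G}.
Row 5, column 6: eliminating its row and column leaves {A}.
Row 6, column 2: eliminating its row and column leaves {C, G}.
Row 6, column 3: eliminating its row and column leaves {C, G}.
Row 6, column 6: eliminating its row and column leaves {B}.
Only one assignment across all blanks avoids any row or column repeat, giving 1 completion.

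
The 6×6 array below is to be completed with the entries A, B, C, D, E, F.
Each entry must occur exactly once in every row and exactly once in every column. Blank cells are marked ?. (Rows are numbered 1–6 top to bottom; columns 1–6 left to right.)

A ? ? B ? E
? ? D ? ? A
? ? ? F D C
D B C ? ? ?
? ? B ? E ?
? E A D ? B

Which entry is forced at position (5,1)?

F

Row 1, column 3: row 1 has {A, B, E} and column 3 has {A, B, C, D}, leaving only F.
Row 1, column 5: row 1 has {A, B, E, F} and column 5 has {D, E}, leaving only C.
Row 1, column 2: row 1 has {A, B, C, E, F} and column 2 has {B, E}, leaving only D.
Row 3, column 2: row 3 has {C, D, F} and column 2 has {B, D, E}, leaving only A.
Row 3, column 3: row 3 has {A, C, D, F} and column 3 has {A, B, C, D, F}, leaving only E.
Row 3, column 1: row 3 has {A, C, D, E, F} and column 1 has {A, D}, leaving only B.
Row 4, column 6: row 4 has {B, C, D} and column 6 has {A, B, C, E}, leaving only F.
Row 4, column 5: row 4 has {B, C, D, F} and column 5 has {C, D, E}, leaving only A.
Row 4, column 4: row 4 has {A, B, C, D, F} and column 4 has {B, D, F}, leaving only E.
Row 2, column 4: row 2 has {A, D} and column 4 has {B, D, E, F}, leaving only C.
Row 2, column 2: row 2 has {A, C, D} and column 2 has {A, B, D, E}, leaving only F.
Row 2, column 1: row 2 has {A, C, D, F} and column 1 has {A, B, D}, leaving only E.
Row 2, column 5: row 2 has {A, C, D, E, F} and column 5 has {A, C, D, E}, leaving only B.
Row 5, column 2: row 5 has {B, E} and column 2 has {A, B, D, E, F}, leaving only C.
Row 5 already has {B, C, E} and column 1 already has {A, B, D, E}, so row 5, column 1 must be F.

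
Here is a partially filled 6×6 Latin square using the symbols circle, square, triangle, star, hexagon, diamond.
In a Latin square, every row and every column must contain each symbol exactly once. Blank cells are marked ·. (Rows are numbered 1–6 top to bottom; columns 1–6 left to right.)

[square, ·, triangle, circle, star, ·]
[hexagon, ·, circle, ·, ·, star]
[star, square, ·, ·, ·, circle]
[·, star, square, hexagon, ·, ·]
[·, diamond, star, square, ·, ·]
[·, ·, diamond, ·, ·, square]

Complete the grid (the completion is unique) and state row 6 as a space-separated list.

triangle circle diamond star hexagon square

Row 1, column 2: row 1 has {circle, square, triangle, star} and column 2 has {square, star, diamond}, leaving only hexagon.
Row 1, column 6: row 1 has {circle, square, triangle, star, hexagon} and column 6 has {circle, square, star}, leaving only diamond.
Row 2, column 2: row 2 has {circle, star, hexagon} and column 2 has {square, star, hexagon, diamond}, leaving only triangle.
Row 6, column 2: row 6 has {square, diamond} and column 2 has {square, triangle, star, hexagon, diamond}, leaving only circle.
Row 6, column 1: row 6 has {circle, square, diamond} and column 1 has {square, star, hexagon}, leaving only triangle.
Row 6, column 4: row 6 has {circle, square, triangle, diamond} and column 4 has {circle, square, hexagon}, leaving only star.
Row 6, column 5: row 6 has {circle, square, triangle, star, diamond} and column 5 has {star}, leaving only hexagon.
So row 6 reads: triangle circle diamond star hexagon square.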